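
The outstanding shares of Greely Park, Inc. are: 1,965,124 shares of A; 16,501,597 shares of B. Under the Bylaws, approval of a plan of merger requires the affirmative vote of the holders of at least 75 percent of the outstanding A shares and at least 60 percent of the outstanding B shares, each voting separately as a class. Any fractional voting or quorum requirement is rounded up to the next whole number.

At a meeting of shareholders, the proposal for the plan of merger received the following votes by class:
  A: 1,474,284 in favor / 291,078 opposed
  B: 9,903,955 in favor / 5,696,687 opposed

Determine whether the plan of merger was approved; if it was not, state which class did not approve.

A: 3/4 of 1965124 = 1473843; 1,473,843 required, 1,474,284 in favor — approved.
B: 3/5 of 16501597 = 9900958.20, rounded up to 9900959; 9,900,959 required, 9,903,955 in favor — approved.

Approved — every class gave the required vote.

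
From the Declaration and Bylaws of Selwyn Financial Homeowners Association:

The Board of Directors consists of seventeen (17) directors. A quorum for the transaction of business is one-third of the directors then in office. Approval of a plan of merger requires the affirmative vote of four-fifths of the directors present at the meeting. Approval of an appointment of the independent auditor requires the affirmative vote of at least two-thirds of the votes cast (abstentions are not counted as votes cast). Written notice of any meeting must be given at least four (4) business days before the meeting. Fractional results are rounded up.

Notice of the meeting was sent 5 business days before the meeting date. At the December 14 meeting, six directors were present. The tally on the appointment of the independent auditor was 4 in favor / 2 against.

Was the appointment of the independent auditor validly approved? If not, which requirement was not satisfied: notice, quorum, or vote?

Valid — all requirements satisfied.

Notice: 5 business days given; 4 required (5 ≥ 4). Satisfied.
Quorum: 6 present; quorum is 6. Satisfied.
Vote: the appointment of the independent auditor requires two-thirds of the votes cast (6). 2/3 of 6 = 4, so 4 affirmative votes are needed; 4 voted in favor. Satisfied.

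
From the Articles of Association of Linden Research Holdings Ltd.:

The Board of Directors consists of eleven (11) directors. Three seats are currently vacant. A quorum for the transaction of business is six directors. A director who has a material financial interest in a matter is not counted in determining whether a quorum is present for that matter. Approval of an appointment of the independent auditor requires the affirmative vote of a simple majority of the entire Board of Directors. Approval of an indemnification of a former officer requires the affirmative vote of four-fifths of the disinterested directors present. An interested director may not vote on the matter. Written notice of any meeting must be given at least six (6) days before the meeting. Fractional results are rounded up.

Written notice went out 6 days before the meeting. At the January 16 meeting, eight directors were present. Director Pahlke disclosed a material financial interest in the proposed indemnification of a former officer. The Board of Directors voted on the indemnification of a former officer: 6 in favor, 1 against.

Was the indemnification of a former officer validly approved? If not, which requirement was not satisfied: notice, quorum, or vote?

Notice: 6 days given; 6 required (6 ≥ 6). Satisfied.
Quorum: 8 present, but the 1 interested director does not count, leaving 7. Quorum is 6. Satisfied.
Vote: the indemnification of a former officer requires four-fifths of the disinterested directors present (8 − 1 = 7). 4/5 of 7 = 5.60, rounded up to 6, so 6 affirmative votes are needed; 6 voted in favor. Satisfied.

Valid — all requirements satisfied.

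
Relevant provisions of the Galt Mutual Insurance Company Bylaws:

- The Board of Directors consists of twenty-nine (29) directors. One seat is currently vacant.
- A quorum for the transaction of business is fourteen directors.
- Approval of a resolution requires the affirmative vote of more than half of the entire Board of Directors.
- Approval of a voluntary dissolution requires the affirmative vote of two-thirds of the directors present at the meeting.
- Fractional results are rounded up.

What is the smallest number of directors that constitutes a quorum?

The quorum is fixed at 14.

14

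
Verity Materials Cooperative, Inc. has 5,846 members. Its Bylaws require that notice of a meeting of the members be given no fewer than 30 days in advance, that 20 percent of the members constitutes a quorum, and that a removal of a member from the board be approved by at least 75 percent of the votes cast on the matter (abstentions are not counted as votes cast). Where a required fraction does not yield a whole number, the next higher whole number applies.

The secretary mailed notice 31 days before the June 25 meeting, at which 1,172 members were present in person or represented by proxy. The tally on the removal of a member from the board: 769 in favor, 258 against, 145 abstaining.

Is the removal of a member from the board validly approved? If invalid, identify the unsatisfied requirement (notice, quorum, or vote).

Notice: 31 days given; 30 required. Satisfied.
Quorum: 20% of 5,846 = 1,169.20, rounded up to 1,170; 1,172 present. Satisfied.
Vote: requires three-fourths of the votes cast (1,172 − 145 abstaining = 1,027); 3/4 of 1027 = 770.25, rounded up to 771, so 771 needed; 769 in favor. Not satisfied.

Invalid — vote requirement not satisfied.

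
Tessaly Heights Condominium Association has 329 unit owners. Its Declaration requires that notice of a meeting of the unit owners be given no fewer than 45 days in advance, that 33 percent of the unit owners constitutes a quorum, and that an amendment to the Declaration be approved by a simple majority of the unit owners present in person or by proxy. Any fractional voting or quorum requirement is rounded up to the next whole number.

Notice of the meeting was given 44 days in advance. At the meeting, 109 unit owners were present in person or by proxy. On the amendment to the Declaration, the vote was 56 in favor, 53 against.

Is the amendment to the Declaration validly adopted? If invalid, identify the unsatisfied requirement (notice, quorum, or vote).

Notice: 44 days given; 45 required. Not satisfied.
Quorum: 33% of 329 = 108.57, rounded up to 109; 109 present. Satisfied.
Vote: requires a majority of those present (109); a majority of 109 is 55, so 55 needed; 56 in favor. Satisfied.

Invalid — notice requirement not satisfied.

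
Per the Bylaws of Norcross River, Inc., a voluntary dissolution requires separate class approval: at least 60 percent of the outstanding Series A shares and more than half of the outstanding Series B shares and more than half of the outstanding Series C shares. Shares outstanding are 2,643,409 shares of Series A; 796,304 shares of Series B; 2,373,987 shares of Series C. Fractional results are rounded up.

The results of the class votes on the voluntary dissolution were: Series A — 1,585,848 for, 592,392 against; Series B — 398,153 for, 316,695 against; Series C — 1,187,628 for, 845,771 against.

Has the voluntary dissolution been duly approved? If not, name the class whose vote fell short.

Series A: 3/5 of 2643409 = 1586045.40, rounded up to 1586046; 1,586,046 required, 1,585,848 in favor — not approved.
Series B: a majority of 796304 is 398153; 398,153 required, 398,153 in favor — approved.
Series C: a majority of 2373987 is 1186994; 1,186,994 required, 1,187,628 in favor — approved.

Not approved — the Series A shares did not give the required vote.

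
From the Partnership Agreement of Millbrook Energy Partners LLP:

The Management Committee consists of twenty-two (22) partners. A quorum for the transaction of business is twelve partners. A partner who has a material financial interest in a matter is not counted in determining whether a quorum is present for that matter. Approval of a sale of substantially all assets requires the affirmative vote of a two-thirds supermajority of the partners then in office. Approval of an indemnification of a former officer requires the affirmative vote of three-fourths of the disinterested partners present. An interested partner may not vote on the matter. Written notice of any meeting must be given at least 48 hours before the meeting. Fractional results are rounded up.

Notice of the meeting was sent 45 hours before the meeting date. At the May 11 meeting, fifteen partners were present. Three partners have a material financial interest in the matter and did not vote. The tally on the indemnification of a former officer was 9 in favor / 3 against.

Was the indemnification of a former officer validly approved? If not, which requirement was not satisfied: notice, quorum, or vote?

Notice: 45 hours given; 48 required (45 < 48). Not satisfied.
Quorum: 15 present, but the 3 interested partners do not count, leaving 12. Quorum is 12. Satisfied.
Vote: the indemnification of a former officer requires three-fourths of the disinterested partners present (15 − 3 = 12). 3/4 of 12 = 9, so 9 affirmative votes are needed; 9 voted in favor. Satisfied.

Invalid — notice requirement not satisfied.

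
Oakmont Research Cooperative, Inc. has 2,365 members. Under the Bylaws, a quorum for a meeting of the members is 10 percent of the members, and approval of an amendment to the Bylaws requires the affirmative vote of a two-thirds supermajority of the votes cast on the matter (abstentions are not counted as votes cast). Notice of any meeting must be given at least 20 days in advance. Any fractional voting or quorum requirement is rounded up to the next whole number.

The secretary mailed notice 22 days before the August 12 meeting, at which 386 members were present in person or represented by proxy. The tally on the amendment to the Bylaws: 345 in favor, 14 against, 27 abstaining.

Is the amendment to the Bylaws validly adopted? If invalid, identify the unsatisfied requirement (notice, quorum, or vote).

Notice: 22 days given; 20 required. Satisfied.
Quorum: 10% of 2,365 = 236.50, rounded up to 237; 386 present. Satisfied.
Vote: requires two-thirds of the votes cast (386 − 27 abstaining = 359); 2/3 of 359 = 239.33, rounded up to 240, so 240 needed; 345 in favor. Satisfied.

Valid — all requirements satisfied.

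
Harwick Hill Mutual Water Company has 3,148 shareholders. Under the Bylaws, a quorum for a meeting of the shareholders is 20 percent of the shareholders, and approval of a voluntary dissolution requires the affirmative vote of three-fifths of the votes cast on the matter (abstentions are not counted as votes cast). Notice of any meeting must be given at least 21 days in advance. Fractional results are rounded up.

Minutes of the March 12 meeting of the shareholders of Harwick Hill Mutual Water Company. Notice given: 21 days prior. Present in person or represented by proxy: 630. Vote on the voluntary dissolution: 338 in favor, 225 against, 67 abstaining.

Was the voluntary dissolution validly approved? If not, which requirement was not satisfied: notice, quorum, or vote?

Valid — all requirements satisfied.

Notice: 21 days given; 21 required. Satisfied.
Quorum: 20% of 3,148 = 629.60, rounded up to 630; 630 present. Satisfied.
Vote: requires three-fifths of the votes cast (630 − 67 abstaining = 563); 3/5 of 563 = 337.80, rounded up to 338, so 338 needed; 338 in favor. Satisfied.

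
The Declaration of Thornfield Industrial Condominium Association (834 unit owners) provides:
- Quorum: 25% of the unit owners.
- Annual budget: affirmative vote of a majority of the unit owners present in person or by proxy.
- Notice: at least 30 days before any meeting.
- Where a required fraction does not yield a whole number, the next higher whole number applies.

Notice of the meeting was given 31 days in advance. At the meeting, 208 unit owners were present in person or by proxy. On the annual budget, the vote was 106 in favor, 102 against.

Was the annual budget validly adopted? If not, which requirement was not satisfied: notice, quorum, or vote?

Notice: 31 days given; 30 required. Satisfied.
Quorum: 25% of 834 = 208.50, rounded up to 209; 208 present. Not satisfied.
Vote: requires a majority of those present (208); a majority of 208 is 105, so 105 needed; 106 in favor. Satisfied.

Invalid — quorum requirement not satisfied.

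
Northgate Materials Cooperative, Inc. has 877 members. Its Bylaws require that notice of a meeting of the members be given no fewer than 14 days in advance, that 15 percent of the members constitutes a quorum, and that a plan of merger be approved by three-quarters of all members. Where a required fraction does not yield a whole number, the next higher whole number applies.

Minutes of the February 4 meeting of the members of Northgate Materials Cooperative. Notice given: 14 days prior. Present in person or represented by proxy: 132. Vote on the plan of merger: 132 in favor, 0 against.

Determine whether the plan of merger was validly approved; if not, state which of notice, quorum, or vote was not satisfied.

Invalid — vote requirement not satisfied.

Notice: 14 days given; 14 required. Satisfied.
Quorum: 15% of 877 = 131.55, rounded up to 132; 132 present. Satisfied.
Vote: requires three-fourths of all members (877); 3/4 of 877 = 657.75, rounded up to 658, so 658 needed; 132 in favor. Not satisfied.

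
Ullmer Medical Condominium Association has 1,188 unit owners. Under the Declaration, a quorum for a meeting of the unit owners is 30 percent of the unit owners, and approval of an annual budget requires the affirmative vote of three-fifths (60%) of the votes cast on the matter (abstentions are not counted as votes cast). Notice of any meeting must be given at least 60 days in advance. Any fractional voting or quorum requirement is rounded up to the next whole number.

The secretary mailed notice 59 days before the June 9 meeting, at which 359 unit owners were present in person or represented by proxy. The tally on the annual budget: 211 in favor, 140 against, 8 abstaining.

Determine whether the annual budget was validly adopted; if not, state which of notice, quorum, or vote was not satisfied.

Invalid — notice requirement not satisfied.

Notice: 59 days given; 60 required. Not satisfied.
Quorum: 30% of 1,188 = 356.40, rounded up to 357; 359 present. Satisfied.
Vote: requires three-fifths of the votes cast (359 − 8 abstaining = 351); 3/5 of 351 = 210.60, rounded up to 211, so 211 needed; 211 in favor. Satisfied.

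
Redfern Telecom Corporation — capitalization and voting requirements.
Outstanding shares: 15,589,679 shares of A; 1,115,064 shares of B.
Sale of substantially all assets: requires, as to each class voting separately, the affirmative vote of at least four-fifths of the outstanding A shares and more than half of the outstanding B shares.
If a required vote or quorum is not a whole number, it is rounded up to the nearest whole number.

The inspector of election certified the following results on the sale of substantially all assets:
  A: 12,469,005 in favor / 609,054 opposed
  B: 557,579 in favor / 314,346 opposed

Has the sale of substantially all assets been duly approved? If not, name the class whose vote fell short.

Not approved — the A shares did not give the required vote.

A: 4/5 of 15589679 = 12471743.20, rounded up to 12471744; 12,471,744 required, 12,469,005 in favor — not approved.
B: a majority of 1115064 is 557533; 557,533 required, 557,579 in favor — approved.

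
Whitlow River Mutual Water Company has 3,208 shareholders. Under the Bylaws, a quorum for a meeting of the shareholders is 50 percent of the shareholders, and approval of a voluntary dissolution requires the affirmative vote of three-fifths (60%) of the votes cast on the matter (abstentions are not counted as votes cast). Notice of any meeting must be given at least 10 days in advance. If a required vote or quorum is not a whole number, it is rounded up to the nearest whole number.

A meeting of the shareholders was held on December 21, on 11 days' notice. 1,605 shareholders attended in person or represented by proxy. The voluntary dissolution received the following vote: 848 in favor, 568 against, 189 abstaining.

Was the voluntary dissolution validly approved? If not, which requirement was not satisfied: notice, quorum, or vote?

Invalid — vote requirement not satisfied.

Notice: 11 days given; 10 required. Satisfied.
Quorum: 50% of 3,208 = 1,604; 1,605 present. Satisfied.
Vote: requires three-fifths of the votes cast (1,605 − 189 abstaining = 1,416); 3/5 of 1416 = 849.60, rounded up to 850, so 850 needed; 848 in favor. Not satisfied.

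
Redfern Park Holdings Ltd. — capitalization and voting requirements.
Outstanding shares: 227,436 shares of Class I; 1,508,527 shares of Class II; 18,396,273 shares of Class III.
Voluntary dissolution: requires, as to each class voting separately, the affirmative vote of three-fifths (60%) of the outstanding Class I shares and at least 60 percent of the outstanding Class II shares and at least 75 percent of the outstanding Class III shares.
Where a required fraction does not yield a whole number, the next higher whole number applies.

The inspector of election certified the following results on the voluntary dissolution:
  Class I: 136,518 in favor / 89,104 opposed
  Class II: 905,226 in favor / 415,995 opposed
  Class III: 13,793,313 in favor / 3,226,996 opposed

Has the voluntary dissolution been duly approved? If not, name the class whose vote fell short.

Not approved — the Class III shares did not give the required vote.

Class I: 3/5 of 227436 = 136461.60, rounded up to 136462; 136,462 required, 136,518 in favor — approved.
Class II: 3/5 of 1508527 = 905116.20, rounded up to 905117; 905,117 required, 905,226 in favor — approved.
Class III: 3/4 of 18396273 = 13797204.75, rounded up to 13797205; 13,797,205 required, 13,793,313 in favor — not approved.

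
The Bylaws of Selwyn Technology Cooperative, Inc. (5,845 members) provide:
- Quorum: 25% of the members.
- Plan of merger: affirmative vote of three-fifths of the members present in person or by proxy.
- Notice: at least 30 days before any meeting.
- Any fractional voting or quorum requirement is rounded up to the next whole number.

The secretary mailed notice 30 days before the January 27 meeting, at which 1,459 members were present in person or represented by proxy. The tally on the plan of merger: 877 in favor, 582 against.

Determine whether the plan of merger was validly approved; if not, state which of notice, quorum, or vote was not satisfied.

Invalid — quorum requirement not satisfied.

Notice: 30 days given; 30 required. Satisfied.
Quorum: 25% of 5,845 = 1,461.25, rounded up to 1,462; 1,459 present. Not satisfied.
Vote: requires three-fifths of those present (1,459); 3/5 of 1459 = 875.40, rounded up to 876, so 876 needed; 877 in favor. Satisfied.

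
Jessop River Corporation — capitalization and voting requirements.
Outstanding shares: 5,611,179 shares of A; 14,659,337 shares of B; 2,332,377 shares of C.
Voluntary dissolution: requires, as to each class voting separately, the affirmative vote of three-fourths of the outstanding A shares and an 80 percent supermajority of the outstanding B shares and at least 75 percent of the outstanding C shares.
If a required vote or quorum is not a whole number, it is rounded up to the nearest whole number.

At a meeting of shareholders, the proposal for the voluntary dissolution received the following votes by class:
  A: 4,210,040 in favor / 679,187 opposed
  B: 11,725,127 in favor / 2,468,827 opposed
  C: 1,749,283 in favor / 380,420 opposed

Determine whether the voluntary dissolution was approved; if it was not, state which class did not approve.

Not approved — the B shares did not give the required vote.

A: 3/4 of 5611179 = 4208384.25, rounded up to 4208385; 4,208,385 required, 4,210,040 in favor — approved.
B: 4/5 of 14659337 = 11727469.60, rounded up to 11727470; 11,727,470 required, 11,725,127 in favor — not approved.
C: 3/4 of 2332377 = 1749282.75, rounded up to 1749283; 1,749,283 required, 1,749,283 in favor — approved.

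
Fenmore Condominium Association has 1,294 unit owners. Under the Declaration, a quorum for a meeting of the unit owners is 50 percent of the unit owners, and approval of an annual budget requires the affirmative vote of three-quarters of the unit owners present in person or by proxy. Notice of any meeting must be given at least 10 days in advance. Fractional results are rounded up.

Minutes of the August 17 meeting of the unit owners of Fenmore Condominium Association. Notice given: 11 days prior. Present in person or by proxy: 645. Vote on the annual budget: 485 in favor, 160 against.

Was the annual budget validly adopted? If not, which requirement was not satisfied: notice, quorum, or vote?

Notice: 11 days given; 10 required. Satisfied.
Quorum: 50% of 1,294 = 647; 645 present. Not satisfied.
Vote: requires three-fourths of those present (645); 3/4 of 645 = 483.75, rounded up to 484, so 484 needed; 485 in favor. Satisfied.

Invalid — quorum requirement not satisfied.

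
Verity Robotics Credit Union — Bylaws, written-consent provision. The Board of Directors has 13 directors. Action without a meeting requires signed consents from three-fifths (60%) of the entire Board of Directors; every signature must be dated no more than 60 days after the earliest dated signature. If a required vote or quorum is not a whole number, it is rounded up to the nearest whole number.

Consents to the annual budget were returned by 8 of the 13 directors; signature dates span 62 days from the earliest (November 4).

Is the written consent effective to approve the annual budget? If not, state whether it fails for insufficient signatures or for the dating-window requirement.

Signatures required: three-fifths (60%) of 13 — 3/5 of 13 = 7.80, rounded up to 8, so 8 needed; 8 signed. Sufficient.
Dating window: the latest signature is 62 days after the earliest; the limit is 60 days. Outside the window.

Not effective — dating-window requirement not satisfied.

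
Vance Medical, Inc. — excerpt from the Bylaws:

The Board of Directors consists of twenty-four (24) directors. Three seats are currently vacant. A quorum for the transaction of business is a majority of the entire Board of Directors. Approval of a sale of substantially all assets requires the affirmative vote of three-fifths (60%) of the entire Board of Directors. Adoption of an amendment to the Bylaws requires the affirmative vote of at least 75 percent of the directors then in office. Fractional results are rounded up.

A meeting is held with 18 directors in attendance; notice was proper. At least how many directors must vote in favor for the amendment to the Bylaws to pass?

The amendment to the Bylaws requires three-fourths of the directors then in office (21).
3/4 of 21 = 15.75, rounded up to 16.

16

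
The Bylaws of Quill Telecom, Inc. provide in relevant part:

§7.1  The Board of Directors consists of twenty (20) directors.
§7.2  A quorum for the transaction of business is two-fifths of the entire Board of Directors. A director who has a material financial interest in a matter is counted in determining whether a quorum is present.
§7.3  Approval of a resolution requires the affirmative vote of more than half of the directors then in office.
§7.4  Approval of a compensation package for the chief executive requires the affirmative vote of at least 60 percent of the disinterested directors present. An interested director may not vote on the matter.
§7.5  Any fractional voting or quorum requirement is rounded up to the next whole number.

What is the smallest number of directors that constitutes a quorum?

8

2/5 of 20 = 8.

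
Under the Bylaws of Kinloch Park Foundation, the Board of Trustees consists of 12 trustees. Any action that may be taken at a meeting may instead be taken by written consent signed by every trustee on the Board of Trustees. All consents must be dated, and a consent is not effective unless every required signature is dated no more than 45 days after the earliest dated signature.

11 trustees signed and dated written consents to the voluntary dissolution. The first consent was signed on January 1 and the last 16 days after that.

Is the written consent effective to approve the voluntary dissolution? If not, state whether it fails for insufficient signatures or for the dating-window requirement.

Signatures required: the unanimous vote of 12 — unanimous means all 12, so 12 needed; 11 signed. Insufficient.
Dating window: the latest signature is 16 days after the earliest; the limit is 45 days. Within the window.

Not effective — insufficient signatures.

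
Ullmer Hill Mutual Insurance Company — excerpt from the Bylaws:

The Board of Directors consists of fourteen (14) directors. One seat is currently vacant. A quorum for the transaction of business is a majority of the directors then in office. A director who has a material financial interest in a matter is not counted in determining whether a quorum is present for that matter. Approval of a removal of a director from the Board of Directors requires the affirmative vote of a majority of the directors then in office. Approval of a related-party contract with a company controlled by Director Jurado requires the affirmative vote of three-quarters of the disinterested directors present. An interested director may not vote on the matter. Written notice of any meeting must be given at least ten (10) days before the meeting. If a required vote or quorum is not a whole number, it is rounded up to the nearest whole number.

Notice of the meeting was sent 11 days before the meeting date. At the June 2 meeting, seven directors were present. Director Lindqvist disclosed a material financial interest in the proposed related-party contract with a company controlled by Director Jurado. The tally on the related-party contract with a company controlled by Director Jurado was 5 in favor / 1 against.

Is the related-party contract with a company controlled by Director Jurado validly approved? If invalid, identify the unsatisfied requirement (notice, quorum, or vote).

Notice: 11 days given; 10 required (11 ≥ 10). Satisfied.
Quorum: 7 present, but the 1 interested director does not count, leaving 6. Quorum is 7. Not satisfied.
Vote: the related-party contract with a company controlled by Director Jurado requires three-fourths of the disinterested directors present (7 − 1 = 6). 3/4 of 6 = 4.50, rounded up to 5, so 5 affirmative votes are needed; 5 voted in favor. Satisfied. (Moot — without a quorum no business can be validly transacted.)

Invalid — quorum requirement not satisfied.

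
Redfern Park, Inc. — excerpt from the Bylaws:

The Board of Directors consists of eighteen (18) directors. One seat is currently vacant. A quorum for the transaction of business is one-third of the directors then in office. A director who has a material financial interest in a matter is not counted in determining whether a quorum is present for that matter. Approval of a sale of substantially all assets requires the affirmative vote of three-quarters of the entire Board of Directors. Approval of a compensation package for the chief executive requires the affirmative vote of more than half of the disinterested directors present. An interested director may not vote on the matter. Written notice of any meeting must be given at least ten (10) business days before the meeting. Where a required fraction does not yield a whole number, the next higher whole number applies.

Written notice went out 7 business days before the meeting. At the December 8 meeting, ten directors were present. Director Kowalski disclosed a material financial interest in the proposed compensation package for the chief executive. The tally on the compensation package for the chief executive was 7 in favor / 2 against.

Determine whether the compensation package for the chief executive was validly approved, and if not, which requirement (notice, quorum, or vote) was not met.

Invalid — notice requirement not satisfied.

Notice: 7 business days given; 10 required (7 < 10). Not satisfied.
Quorum: 10 present, but the 1 interested director does not count, leaving 9. Quorum is 6. Satisfied.
Vote: the compensation package for the chief executive requires a majority of the disinterested directors present (10 − 1 = 9). A majority of 9 is 5, so 5 affirmative votes are needed; 7 voted in favor. Satisfied.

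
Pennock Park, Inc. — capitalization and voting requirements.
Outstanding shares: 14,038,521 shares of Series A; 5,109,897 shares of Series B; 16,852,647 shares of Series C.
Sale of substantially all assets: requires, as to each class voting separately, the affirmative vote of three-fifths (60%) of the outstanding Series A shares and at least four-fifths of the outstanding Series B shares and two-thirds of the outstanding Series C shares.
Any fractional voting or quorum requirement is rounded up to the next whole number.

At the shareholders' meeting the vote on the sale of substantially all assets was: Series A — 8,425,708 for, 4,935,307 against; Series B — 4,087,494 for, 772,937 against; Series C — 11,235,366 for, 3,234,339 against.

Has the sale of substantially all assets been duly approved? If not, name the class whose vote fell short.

Series A: 3/5 of 14038521 = 8423112.60, rounded up to 8423113; 8,423,113 required, 8,425,708 in favor — approved.
Series B: 4/5 of 5109897 = 4087917.60, rounded up to 4087918; 4,087,918 required, 4,087,494 in favor — not approved.
Series C: 2/3 of 16852647 = 11235098; 11,235,098 required, 11,235,366 in favor — approved.

Not approved — the Series B shares did not give the required vote.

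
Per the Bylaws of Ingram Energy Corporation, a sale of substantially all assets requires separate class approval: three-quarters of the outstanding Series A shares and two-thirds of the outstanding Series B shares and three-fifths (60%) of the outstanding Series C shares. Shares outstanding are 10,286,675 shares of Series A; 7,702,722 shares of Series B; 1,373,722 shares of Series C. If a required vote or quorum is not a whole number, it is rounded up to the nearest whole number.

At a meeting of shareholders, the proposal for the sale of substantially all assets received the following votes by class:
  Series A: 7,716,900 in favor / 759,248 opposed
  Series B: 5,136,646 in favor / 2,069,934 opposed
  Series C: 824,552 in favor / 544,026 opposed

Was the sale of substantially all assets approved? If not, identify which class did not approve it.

Series A: 3/4 of 10286675 = 7715006.25, rounded up to 7715007; 7,715,007 required, 7,716,900 in favor — approved.
Series B: 2/3 of 7702722 = 5135148; 5,135,148 required, 5,136,646 in favor — approved.
Series C: 3/5 of 1373722 = 824233.20, rounded up to 824234; 824,234 required, 824,552 in favor — approved.

Approved — every class gave the required vote.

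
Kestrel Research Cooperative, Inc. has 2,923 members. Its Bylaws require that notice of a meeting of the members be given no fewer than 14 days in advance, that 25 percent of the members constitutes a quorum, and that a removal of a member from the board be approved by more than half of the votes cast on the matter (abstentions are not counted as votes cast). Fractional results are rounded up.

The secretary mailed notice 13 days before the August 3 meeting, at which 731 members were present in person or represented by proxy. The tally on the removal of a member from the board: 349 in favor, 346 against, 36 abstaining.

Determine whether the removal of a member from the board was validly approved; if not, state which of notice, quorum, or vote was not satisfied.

Invalid — notice requirement not satisfied.

Notice: 13 days given; 14 required. Not satisfied.
Quorum: 25% of 2,923 = 730.75, rounded up to 731; 731 present. Satisfied.
Vote: requires a majority of the votes cast (731 − 36 abstaining = 695); a majority of 695 is 348, so 348 needed; 349 in favor. Satisfied.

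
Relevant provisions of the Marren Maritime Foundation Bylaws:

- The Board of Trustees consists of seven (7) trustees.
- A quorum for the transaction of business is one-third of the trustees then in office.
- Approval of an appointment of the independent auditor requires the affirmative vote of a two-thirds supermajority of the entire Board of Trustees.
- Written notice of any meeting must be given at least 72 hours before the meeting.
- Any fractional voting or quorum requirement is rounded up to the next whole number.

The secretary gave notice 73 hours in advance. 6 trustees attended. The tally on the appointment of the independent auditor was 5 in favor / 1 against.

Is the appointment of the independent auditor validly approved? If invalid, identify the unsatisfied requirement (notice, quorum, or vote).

Notice: 73 hours given; 72 required (73 ≥ 72). Satisfied.
Quorum: 6 present; quorum is 3. Satisfied.
Vote: the appointment of the independent auditor requires two-thirds of the entire Board of Trustees (7). 2/3 of 7 = 4.67, rounded up to 5, so 5 affirmative votes are needed; 5 voted in favor. Satisfied.

Valid — all requirements satisfied.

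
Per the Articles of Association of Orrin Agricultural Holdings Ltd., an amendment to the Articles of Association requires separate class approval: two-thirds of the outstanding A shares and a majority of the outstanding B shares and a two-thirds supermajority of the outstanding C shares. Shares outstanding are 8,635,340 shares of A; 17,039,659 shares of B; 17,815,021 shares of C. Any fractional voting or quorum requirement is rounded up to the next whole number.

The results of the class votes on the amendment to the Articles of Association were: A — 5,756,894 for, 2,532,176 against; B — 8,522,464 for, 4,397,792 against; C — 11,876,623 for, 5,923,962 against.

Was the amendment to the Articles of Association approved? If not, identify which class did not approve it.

A: 2/3 of 8635340 = 5756893.33, rounded up to 5756894; 5,756,894 required, 5,756,894 in favor — approved.
B: a majority of 17039659 is 8519830; 8,519,830 required, 8,522,464 in favor — approved.
C: 2/3 of 17815021 = 11876680.67, rounded up to 11876681; 11,876,681 required, 11,876,623 in favor — not approved.

Not approved — the C shares did not give the required vote.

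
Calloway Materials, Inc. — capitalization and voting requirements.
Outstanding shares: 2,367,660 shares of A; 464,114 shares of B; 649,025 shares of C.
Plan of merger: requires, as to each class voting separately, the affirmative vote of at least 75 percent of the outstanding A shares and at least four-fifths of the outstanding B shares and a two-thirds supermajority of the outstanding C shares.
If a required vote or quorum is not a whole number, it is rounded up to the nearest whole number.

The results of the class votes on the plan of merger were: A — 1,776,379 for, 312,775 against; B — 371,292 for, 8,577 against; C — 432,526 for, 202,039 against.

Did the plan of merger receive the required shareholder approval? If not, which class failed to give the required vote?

A: 3/4 of 2367660 = 1775745; 1,775,745 required, 1,776,379 in favor — approved.
B: 4/5 of 464114 = 371291.20, rounded up to 371292; 371,292 required, 371,292 in favor — approved.
C: 2/3 of 649025 = 432683.33, rounded up to 432684; 432,684 required, 432,526 in favor — not approved.

Not approved — the C shares did not give the required vote.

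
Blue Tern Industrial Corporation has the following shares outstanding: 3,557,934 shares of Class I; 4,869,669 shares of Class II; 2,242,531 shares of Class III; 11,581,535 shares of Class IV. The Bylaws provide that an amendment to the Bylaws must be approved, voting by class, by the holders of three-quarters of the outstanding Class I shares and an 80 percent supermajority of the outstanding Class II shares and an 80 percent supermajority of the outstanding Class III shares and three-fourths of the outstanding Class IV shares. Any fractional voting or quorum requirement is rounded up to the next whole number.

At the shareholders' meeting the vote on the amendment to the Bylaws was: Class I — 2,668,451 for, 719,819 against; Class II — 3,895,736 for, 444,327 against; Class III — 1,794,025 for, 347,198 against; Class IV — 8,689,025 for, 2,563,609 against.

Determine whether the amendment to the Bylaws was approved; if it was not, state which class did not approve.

Approved — every class gave the required vote.

Class I: 3/4 of 3557934 = 2668450.50, rounded up to 2668451; 2,668,451 required, 2,668,451 in favor — approved.
Class II: 4/5 of 4869669 = 3895735.20, rounded up to 3895736; 3,895,736 required, 3,895,736 in favor — approved.
Class III: 4/5 of 2242531 = 1794024.80, rounded up to 1794025; 1,794,025 required, 1,794,025 in favor — approved.
Class IV: 3/4 of 11581535 = 8686151.25, rounded up to 8686152; 8,686,152 required, 8,689,025 in favor — approved.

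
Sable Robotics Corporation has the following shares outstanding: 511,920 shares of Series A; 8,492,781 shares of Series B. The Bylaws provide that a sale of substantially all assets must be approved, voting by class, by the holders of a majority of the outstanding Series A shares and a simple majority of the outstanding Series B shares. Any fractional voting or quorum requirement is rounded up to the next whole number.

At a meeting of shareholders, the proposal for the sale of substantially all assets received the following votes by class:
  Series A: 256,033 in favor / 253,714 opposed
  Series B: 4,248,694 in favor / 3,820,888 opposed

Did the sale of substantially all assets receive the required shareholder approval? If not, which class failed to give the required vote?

Series A: a majority of 511920 is 255961; 255,961 required, 256,033 in favor — approved.
Series B: a majority of 8492781 is 4246391; 4,246,391 required, 4,248,694 in favor — approved.

Approved — every class gave the required vote.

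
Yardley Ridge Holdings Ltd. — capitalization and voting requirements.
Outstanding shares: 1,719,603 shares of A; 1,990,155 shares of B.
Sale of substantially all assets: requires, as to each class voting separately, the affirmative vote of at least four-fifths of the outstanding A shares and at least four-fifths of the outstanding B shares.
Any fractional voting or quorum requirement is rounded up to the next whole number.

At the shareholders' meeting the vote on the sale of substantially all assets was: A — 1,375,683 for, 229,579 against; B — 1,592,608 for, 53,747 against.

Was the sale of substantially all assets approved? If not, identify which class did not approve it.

A: 4/5 of 1719603 = 1375682.40, rounded up to 1375683; 1,375,683 required, 1,375,683 in favor — approved.
B: 4/5 of 1990155 = 1592124; 1,592,124 required, 1,592,608 in favor — approved.

Approved — every class gave the required vote.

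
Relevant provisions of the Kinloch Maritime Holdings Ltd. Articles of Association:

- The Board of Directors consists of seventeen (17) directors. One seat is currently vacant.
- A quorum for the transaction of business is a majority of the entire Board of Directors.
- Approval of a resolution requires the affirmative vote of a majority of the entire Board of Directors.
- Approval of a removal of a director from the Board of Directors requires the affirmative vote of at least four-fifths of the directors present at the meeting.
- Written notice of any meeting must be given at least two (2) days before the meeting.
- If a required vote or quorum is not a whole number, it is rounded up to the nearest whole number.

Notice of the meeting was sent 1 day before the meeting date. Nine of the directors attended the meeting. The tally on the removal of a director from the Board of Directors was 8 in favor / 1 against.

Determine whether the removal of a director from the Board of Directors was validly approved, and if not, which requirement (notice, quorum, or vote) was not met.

Invalid — notice requirement not satisfied.

Notice: 1 day given; 2 required (1 < 2). Not satisfied.
Quorum: 9 present; quorum is 9. Satisfied.
Vote: the removal of a director from the Board of Directors requires four-fifths of the directors present (9). 4/5 of 9 = 7.20, rounded up to 8, so 8 affirmative votes are needed; 8 voted in favor. Satisfied.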